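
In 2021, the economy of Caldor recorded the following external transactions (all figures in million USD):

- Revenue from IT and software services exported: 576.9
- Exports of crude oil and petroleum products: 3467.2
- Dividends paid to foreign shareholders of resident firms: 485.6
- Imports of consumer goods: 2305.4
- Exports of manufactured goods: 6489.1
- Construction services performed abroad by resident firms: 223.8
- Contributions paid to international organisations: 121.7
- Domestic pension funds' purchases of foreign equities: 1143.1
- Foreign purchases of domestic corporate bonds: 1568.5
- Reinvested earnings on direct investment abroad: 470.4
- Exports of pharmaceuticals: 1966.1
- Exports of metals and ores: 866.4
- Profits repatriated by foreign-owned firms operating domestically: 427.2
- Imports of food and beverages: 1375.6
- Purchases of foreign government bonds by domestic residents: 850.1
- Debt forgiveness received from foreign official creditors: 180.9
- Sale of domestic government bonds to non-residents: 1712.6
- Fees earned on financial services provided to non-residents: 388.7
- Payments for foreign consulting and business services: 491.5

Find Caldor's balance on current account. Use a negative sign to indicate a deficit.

9241.6

Goods: 1966.1 + 6489.1 + 866.4 - 2305.4 + 3467.2 - 1375.6 = 9107.8
Services: 388.7 - 491.5 + 223.8 + 576.9 = 697.9
Primary income: 470.4 - 485.6 - 427.2 = -442.4
Secondary income: -121.7
Current account = 9107.8 + 697.9 + (-442.4) + (-121.7) = 9241.6
(Excluded from the current account — financial account: domestic pension funds' purchases of foreign equities 1143.1, foreign purchases of domestic corporate bonds 1568.5, purchases of foreign government bonds by domestic residents 850.1, sale of domestic government bonds to non-residents 1712.6; capital account: debt forgiveness received from foreign official creditors 180.9.)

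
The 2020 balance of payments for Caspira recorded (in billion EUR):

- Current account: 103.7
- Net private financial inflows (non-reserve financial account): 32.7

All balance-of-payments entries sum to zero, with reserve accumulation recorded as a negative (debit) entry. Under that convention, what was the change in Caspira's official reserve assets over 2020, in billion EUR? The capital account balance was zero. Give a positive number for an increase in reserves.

136.4

Official reserve transactions balance = -(103.7 + 32.7) = -136.4
An accumulation of reserves is recorded as a debit (negative entry), so the change in the stock of reserves is the negative of that balance.
Change in official reserves = -(-136.4) = 136.4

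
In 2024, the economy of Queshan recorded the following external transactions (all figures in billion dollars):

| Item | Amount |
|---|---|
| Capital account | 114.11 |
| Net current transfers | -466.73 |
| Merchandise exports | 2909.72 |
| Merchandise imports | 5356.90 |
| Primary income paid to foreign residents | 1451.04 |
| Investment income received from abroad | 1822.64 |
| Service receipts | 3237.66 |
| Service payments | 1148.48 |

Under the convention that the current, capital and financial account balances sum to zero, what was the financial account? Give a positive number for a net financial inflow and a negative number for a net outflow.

Goods balance = 2909.72 - 5356.90 = -2447.18
Services balance = 3237.66 - 1148.48 = 2089.18
Trade balance (goods + services) = -2447.18 + 2089.18 = -358.00
Net primary income = 1822.64 - 1451.04 = 371.60
Net secondary income = -466.73
Current account = -358.00 + 371.60 + (-466.73) = -453.13
Financial account = -(-453.13 + 114.11) = 339.02

339.02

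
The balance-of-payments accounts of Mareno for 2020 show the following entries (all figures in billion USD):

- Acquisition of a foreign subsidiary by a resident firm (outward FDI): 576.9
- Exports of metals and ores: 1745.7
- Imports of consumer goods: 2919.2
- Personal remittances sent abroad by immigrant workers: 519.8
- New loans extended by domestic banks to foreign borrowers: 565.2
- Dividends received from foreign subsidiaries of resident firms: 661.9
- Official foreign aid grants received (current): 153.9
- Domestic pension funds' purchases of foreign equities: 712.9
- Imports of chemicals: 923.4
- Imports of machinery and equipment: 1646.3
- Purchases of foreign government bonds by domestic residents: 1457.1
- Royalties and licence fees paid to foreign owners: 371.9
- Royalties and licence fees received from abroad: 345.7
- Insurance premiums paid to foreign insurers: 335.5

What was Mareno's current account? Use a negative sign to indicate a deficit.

-3808.9

Goods: -923.4 - 2919.2 - 1646.3 + 1745.7 = -3743.2
Services: -371.9 + 345.7 - 335.5 = -361.7
Primary income: 661.9
Secondary income: -519.8 + 153.9 = -365.9
Current account = (-3743.2) + (-361.7) + 661.9 + (-365.9) = -3808.9
(Excluded from the current account — financial account: acquisition of a foreign subsidiary by a resident firm (outward FDI) 576.9, new loans extended by domestic banks to foreign borrowers 565.2, domestic pension funds' purchases of foreign equities 712.9, purchases of foreign government bonds by domestic residents 1457.1.)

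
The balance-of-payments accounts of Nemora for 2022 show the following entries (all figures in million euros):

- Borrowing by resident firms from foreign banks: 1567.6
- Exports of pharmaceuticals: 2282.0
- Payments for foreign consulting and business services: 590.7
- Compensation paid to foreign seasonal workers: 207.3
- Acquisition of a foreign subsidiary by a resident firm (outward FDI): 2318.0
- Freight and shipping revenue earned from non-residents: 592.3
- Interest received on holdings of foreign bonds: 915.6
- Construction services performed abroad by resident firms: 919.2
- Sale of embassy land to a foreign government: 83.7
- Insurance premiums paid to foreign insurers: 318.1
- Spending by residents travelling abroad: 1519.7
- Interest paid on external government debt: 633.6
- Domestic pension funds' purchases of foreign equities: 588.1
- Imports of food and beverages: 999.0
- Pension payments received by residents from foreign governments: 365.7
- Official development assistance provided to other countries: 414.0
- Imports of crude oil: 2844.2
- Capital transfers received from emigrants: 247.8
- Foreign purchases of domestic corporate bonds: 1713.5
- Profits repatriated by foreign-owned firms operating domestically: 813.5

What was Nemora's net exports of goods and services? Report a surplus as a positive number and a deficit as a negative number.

-2478.2

Goods: -999.0 + 2282.0 - 2844.2 = -1561.2
Services: 919.2 + 592.3 - 590.7 - 1519.7 - 318.1 = -917.0
Trade balance = -1561.2 + (-917.0) = -2478.2
(Excluded from the trade balance — financial account: borrowing by resident firms from foreign banks 1567.6, acquisition of a foreign subsidiary by a resident firm (outward FDI) 2318.0, domestic pension funds' purchases of foreign equities 588.1, foreign purchases of domestic corporate bonds 1713.5; primary income: compensation paid to foreign seasonal workers 207.3, interest received on holdings of foreign bonds 915.6, interest paid on external government debt 633.6, profits repatriated by foreign-owned firms operating domestically 813.5; capital account: sale of embassy land to a foreign government 83.7, capital transfers received from emigrants 247.8; secondary income: pension payments received by residents from foreign governments 365.7, official development assistance provided to other countries 414.0.)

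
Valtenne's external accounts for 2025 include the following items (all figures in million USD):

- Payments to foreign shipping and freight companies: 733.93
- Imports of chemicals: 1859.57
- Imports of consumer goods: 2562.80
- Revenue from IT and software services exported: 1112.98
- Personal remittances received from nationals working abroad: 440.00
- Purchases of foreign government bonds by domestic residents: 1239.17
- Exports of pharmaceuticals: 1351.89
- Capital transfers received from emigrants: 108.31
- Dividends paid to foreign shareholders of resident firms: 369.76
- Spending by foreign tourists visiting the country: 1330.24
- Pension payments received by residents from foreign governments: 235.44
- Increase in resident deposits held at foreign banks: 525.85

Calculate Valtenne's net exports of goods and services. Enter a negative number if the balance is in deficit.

Goods: -1859.57 + 1351.89 - 2562.80 = -3070.48
Services: 1330.24 + 1112.98 - 733.93 = 1709.29
Trade balance = -3070.48 + 1709.29 = -1361.19
(Excluded from the trade balance — secondary income: personal remittances received from nationals working abroad 440.00, pension payments received by residents from foreign governments 235.44; financial account: purchases of foreign government bonds by domestic residents 1239.17, increase in resident deposits held at foreign banks 525.85; capital account: capital transfers received from emigrants 108.31; primary income: dividends paid to foreign shareholders of resident firms 369.76.)

-1361.19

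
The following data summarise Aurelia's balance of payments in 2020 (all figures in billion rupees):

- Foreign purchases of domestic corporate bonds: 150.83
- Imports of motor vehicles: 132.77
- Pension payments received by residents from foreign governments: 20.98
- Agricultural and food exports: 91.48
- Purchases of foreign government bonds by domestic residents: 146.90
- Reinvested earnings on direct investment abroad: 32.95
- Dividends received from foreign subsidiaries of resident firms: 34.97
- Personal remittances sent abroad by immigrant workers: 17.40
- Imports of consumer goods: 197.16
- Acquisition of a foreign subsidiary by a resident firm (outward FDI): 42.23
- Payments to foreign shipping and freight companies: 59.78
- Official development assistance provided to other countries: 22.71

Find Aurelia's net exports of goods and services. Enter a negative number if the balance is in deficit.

Goods: 91.48 - 197.16 - 132.77 = -238.45
Services: -59.78
Trade balance = -238.45 + (-59.78) = -298.23
(Excluded from the trade balance — financial account: foreign purchases of domestic corporate bonds 150.83, purchases of foreign government bonds by domestic residents 146.90, acquisition of a foreign subsidiary by a resident firm (outward FDI) 42.23; secondary income: pension payments received by residents from foreign governments 20.98, personal remittances sent abroad by immigrant workers 17.40, official development assistance provided to other countries 22.71; primary income: reinvested earnings on direct investment abroad 32.95, dividends received from foreign subsidiaries of resident firms 34.97.)

-298.23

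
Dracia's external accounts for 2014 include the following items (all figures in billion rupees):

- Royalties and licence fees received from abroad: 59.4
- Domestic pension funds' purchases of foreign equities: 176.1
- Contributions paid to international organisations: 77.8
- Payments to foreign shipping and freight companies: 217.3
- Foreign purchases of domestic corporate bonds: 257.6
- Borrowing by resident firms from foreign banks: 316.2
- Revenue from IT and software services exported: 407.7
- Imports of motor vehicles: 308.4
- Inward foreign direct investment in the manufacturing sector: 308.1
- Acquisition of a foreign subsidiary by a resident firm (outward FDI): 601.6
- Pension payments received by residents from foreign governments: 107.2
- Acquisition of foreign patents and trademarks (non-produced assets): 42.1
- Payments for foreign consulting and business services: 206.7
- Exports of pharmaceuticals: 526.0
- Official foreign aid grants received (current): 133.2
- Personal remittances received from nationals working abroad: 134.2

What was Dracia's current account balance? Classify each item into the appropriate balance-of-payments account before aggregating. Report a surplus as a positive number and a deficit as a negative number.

557.5

Goods: -308.4 + 526.0 = 217.6
Services: -206.7 + 59.4 - 217.3 + 407.7 = 43.1
Secondary income: 134.2 + 107.2 - 77.8 + 133.2 = 296.8
Current account = 217.6 + 43.1 + 296.8 = 557.5
(Excluded from the current account — financial account: domestic pension funds' purchases of foreign equities 176.1, foreign purchases of domestic corporate bonds 257.6, borrowing by resident firms from foreign banks 316.2, inward foreign direct investment in the manufacturing sector 308.1, acquisition of a foreign subsidiary by a resident firm (outward FDI) 601.6; capital account: acquisition of foreign patents and trademarks (non-produced assets) 42.1.)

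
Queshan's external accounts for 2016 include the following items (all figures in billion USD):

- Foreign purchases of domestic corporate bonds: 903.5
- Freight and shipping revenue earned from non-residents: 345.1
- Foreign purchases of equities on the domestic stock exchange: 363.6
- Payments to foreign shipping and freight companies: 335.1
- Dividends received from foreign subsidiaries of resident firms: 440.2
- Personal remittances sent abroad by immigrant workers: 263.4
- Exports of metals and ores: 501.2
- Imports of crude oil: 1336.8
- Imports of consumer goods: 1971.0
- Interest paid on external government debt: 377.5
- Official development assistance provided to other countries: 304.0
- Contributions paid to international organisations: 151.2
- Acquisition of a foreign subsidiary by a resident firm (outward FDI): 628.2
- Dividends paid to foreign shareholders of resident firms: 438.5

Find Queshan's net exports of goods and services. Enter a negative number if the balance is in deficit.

Goods: -1336.8 - 1971.0 + 501.2 = -2806.6
Services: 345.1 - 335.1 = 10.0
Trade balance = -2806.6 + 10.0 = -2796.6
(Excluded from the trade balance — financial account: foreign purchases of domestic corporate bonds 903.5, foreign purchases of equities on the domestic stock exchange 363.6, acquisition of a foreign subsidiary by a resident firm (outward FDI) 628.2; primary income: dividends received from foreign subsidiaries of resident firms 440.2, interest paid on external government debt 377.5, dividends paid to foreign shareholders of resident firms 438.5; secondary income: personal remittances sent abroad by immigrant workers 263.4, official development assistance provided to other countries 304.0, contributions paid to international organisations 151.2.)

-2796.6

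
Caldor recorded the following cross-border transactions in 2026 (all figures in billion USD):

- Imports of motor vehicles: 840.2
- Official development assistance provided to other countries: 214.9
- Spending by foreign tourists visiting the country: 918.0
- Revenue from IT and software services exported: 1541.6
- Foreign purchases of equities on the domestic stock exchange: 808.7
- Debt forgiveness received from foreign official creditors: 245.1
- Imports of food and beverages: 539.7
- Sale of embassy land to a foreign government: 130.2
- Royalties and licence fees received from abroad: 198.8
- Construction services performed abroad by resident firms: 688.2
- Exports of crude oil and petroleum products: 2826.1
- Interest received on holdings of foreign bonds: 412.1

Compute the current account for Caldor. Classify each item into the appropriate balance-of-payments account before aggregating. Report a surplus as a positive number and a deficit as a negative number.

Goods: -840.2 - 539.7 + 2826.1 = 1446.2
Services: 198.8 + 918.0 + 1541.6 + 688.2 = 3346.6
Primary income: 412.1
Secondary income: -214.9
Current account = 1446.2 + 3346.6 + 412.1 + (-214.9) = 4990.0
(Excluded from the current account — financial account: foreign purchases of equities on the domestic stock exchange 808.7; capital account: debt forgiveness received from foreign official creditors 245.1, sale of embassy land to a foreign government 130.2.)

4990.0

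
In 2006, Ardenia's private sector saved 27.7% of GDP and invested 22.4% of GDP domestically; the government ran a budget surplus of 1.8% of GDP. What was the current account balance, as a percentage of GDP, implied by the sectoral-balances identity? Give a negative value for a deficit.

By the sectoral-balances identity, CA = (S_private - I) + (T - G).
Private balance = 27.7 - 22.4 = 5.3
Government balance (T - G) = 1.8
CA = 5.3 + 1.8 = 7.1

7.1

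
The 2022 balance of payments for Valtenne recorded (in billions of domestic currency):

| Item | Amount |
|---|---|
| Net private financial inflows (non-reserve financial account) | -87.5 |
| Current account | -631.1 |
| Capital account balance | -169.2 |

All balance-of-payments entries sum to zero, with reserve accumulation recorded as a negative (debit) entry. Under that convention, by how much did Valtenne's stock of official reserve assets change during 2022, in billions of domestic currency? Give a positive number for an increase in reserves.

Official reserve transactions balance = -((-631.1) + (-169.2) + (-87.5)) = 887.8
An accumulation of reserves is recorded as a debit (negative entry), so the change in the stock of reserves is the negative of that balance.
Change in official reserves = -(887.8) = -887.8

-887.8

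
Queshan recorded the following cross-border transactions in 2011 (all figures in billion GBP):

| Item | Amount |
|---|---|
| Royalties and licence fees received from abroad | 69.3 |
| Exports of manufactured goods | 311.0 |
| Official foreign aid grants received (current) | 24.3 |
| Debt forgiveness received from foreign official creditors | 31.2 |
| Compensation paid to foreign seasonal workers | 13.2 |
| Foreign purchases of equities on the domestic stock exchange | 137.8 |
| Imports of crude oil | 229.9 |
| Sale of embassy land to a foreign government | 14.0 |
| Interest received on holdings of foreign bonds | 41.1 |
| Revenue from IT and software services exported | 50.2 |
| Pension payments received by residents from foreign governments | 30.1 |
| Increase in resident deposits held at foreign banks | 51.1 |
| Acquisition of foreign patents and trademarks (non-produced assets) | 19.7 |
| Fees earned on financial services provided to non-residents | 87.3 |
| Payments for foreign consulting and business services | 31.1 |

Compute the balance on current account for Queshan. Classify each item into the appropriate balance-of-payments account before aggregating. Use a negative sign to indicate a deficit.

339.1

Goods: -229.9 + 311.0 = 81.1
Services: 50.2 + 69.3 + 87.3 - 31.1 = 175.7
Primary income: 41.1 - 13.2 = 27.9
Secondary income: 24.3 + 30.1 = 54.4
Current account = 81.1 + 175.7 + 27.9 + 54.4 = 339.1
(Excluded from the current account — capital account: debt forgiveness received from foreign official creditors 31.2, sale of embassy land to a foreign government 14.0, acquisition of foreign patents and trademarks (non-produced assets) 19.7; financial account: foreign purchases of equities on the domestic stock exchange 137.8, increase in resident deposits held at foreign banks 51.1.)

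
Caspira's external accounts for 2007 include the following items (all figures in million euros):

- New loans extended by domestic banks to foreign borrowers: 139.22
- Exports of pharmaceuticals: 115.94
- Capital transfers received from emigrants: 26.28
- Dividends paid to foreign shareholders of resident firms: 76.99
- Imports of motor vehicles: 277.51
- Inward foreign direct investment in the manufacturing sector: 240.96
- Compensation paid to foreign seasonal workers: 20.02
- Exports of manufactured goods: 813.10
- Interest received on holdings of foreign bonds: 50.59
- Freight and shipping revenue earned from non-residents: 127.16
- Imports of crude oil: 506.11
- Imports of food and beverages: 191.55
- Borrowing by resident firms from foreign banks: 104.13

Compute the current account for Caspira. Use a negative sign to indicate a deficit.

34.61

Goods: -277.51 - 191.55 + 115.94 + 813.10 - 506.11 = -46.13
Services: 127.16
Primary income: 50.59 - 20.02 - 76.99 = -46.42
Current account = (-46.13) + 127.16 + (-46.42) = 34.61
(Excluded from the current account — financial account: new loans extended by domestic banks to foreign borrowers 139.22, inward foreign direct investment in the manufacturing sector 240.96, borrowing by resident firms from foreign banks 104.13; capital account: capital transfers received from emigrants 26.28.)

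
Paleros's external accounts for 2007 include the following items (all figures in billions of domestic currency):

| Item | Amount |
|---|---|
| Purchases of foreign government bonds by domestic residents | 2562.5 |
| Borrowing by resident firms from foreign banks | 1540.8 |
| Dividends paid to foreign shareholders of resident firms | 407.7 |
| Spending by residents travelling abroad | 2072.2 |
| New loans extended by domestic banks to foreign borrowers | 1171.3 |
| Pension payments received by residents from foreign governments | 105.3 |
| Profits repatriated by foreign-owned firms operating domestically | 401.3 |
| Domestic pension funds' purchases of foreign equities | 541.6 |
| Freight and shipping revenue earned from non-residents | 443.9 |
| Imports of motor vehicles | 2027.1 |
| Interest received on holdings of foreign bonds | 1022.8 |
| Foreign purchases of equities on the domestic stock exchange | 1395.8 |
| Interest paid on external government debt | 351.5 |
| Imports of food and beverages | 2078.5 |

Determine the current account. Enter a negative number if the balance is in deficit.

Goods: -2027.1 - 2078.5 = -4105.6
Services: -2072.2 + 443.9 = -1628.3
Primary income: -401.3 + 1022.8 - 351.5 - 407.7 = -137.7
Secondary income: 105.3
Current account = (-4105.6) + (-1628.3) + (-137.7) + 105.3 = -5766.3
(Excluded from the current account — financial account: purchases of foreign government bonds by domestic residents 2562.5, borrowing by resident firms from foreign banks 1540.8, new loans extended by domestic banks to foreign borrowers 1171.3, domestic pension funds' purchases of foreign equities 541.6, foreign purchases of equities on the domestic stock exchange 1395.8.)

-5766.3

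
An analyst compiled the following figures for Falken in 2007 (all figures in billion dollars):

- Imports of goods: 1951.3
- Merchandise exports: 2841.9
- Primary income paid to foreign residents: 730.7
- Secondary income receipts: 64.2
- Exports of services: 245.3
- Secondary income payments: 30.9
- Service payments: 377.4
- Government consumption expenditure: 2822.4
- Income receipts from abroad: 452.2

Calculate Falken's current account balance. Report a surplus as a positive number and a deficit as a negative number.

513.3

Goods balance = 2841.9 - 1951.3 = 890.6
Services balance = 245.3 - 377.4 = -132.1
Trade balance (goods + services) = 890.6 + (-132.1) = 758.5
Net primary income = 452.2 - 730.7 = -278.5
Net secondary income = 64.2 - 30.9 = 33.3
Current account = 758.5 + (-278.5) + 33.3 = 513.3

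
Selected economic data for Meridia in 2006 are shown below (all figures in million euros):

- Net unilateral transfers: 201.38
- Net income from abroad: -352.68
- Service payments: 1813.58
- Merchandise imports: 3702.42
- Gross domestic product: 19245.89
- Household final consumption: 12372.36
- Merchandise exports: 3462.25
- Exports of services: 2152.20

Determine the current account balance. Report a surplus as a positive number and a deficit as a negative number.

-52.85

Goods balance = 3462.25 - 3702.42 = -240.17
Services balance = 2152.20 - 1813.58 = 338.62
Trade balance (goods + services) = -240.17 + 338.62 = 98.45
Net primary income = -352.68
Net secondary income = 201.38
Current account = 98.45 + (-352.68) + 201.38 = -52.85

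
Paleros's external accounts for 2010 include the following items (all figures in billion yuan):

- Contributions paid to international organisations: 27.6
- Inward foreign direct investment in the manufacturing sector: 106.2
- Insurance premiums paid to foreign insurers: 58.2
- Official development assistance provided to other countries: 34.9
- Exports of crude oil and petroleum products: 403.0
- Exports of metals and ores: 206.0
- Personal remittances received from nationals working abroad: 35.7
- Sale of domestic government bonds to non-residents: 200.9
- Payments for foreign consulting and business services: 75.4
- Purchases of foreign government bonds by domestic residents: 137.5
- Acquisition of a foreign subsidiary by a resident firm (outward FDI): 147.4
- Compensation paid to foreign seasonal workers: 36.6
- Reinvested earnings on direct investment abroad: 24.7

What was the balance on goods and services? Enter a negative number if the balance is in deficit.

475.4

Goods: 403.0 + 206.0 = 609.0
Services: -75.4 - 58.2 = -133.6
Trade balance = 609.0 + (-133.6) = 475.4
(Excluded from the trade balance — secondary income: contributions paid to international organisations 27.6, official development assistance provided to other countries 34.9, personal remittances received from nationals working abroad 35.7; financial account: inward foreign direct investment in the manufacturing sector 106.2, sale of domestic government bonds to non-residents 200.9, purchases of foreign government bonds by domestic residents 137.5, acquisition of a foreign subsidiary by a resident firm (outward FDI) 147.4; primary income: compensation paid to foreign seasonal workers 36.6, reinvested earnings on direct investment abroad 24.7.)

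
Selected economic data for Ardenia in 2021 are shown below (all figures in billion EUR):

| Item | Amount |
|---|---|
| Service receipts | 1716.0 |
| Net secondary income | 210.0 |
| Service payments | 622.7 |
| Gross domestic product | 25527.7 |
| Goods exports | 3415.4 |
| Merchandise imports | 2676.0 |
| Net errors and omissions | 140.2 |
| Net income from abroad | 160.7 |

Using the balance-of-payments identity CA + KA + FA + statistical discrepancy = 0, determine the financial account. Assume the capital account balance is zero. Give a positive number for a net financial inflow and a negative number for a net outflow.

-2343.6

Goods balance = 3415.4 - 2676.0 = 739.4
Services balance = 1716.0 - 622.7 = 1093.3
Trade balance (goods + services) = 739.4 + 1093.3 = 1832.7
Net primary income = 160.7
Net secondary income = 210.0
Current account = 1832.7 + 160.7 + 210.0 = 2203.4
Financial account = -(2203.4 + 140.2) = -2343.6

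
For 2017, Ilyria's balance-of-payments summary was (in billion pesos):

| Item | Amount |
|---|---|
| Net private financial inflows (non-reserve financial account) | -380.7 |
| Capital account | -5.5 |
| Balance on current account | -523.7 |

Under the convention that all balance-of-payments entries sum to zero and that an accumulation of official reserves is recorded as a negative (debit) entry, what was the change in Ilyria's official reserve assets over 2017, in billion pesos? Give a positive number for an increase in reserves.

-909.9

Official reserve transactions balance = -((-523.7) + (-5.5) + (-380.7)) = 909.9
An accumulation of reserves is recorded as a debit (negative entry), so the change in the stock of reserves is the negative of that balance.
Change in official reserves = -(909.9) = -909.9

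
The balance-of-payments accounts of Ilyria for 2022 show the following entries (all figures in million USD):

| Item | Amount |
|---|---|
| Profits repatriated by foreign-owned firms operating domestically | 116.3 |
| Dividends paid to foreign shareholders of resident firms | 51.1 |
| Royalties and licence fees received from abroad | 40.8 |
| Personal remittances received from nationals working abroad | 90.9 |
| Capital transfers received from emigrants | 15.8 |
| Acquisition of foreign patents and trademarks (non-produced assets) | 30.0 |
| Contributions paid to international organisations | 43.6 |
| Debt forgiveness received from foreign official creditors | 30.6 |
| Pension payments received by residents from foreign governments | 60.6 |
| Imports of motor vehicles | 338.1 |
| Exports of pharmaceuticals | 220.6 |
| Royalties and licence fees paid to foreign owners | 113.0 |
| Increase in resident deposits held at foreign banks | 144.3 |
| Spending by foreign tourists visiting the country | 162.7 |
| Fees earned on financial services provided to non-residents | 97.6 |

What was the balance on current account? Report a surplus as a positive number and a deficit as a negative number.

Goods: -338.1 + 220.6 = -117.5
Services: 40.8 + 97.6 + 162.7 - 113.0 = 188.1
Primary income: -51.1 - 116.3 = -167.4
Secondary income: 60.6 + 90.9 - 43.6 = 107.9
Current account = (-117.5) + 188.1 + (-167.4) + 107.9 = 11.1
(Excluded from the current account — capital account: capital transfers received from emigrants 15.8, acquisition of foreign patents and trademarks (non-produced assets) 30.0, debt forgiveness received from foreign official creditors 30.6; financial account: increase in resident deposits held at foreign banks 144.3.)

11.1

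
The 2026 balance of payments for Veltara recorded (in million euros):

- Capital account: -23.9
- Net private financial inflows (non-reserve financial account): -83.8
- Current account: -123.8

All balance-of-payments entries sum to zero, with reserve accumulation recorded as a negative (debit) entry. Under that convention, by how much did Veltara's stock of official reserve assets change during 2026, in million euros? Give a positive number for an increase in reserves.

Official reserve transactions balance = -((-123.8) + (-23.9) + (-83.8)) = 231.5
An accumulation of reserves is recorded as a debit (negative entry), so the change in the stock of reserves is the negative of that balance.
Change in official reserves = -(231.5) = -231.5

-231.5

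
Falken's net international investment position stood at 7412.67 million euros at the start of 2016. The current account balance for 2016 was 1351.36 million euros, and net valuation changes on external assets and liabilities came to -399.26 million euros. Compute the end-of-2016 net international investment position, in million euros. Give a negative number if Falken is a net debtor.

8364.77

Change in NIIP = current account + net valuation change = 1351.36 + (-399.26) = 952.10
End-of-year NIIP = 7412.67 + 952.10 = 8364.77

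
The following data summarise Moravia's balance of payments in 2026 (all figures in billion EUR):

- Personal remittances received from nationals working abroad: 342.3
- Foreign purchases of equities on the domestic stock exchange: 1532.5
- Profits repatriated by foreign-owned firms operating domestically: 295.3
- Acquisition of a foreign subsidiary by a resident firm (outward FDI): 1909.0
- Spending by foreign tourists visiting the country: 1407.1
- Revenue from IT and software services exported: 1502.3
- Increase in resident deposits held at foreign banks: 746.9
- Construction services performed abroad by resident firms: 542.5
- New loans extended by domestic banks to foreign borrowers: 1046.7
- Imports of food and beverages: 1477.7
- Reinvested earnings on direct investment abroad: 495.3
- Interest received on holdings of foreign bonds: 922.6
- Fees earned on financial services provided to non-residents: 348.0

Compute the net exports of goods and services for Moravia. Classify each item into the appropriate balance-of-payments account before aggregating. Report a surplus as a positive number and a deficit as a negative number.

2322.2

Goods: -1477.7
Services: 1407.1 + 542.5 + 348.0 + 1502.3 = 3799.9
Trade balance = -1477.7 + 3799.9 = 2322.2
(Excluded from the trade balance — secondary income: personal remittances received from nationals working abroad 342.3; financial account: foreign purchases of equities on the domestic stock exchange 1532.5, acquisition of a foreign subsidiary by a resident firm (outward FDI) 1909.0, increase in resident deposits held at foreign banks 746.9, new loans extended by domestic banks to foreign borrowers 1046.7; primary income: profits repatriated by foreign-owned firms operating domestically 295.3, reinvested earnings on direct investment abroad 495.3, interest received on holdings of foreign bonds 922.6.)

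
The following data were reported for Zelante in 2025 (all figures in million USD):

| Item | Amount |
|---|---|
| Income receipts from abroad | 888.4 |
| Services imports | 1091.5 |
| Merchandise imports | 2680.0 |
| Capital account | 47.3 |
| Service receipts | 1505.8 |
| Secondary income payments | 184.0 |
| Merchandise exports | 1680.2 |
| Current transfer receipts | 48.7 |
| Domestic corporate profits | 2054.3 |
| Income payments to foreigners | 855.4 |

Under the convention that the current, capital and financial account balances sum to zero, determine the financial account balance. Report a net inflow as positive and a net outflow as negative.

Goods balance = 1680.2 - 2680.0 = -999.8
Services balance = 1505.8 - 1091.5 = 414.3
Trade balance (goods + services) = -999.8 + 414.3 = -585.5
Net primary income = 888.4 - 855.4 = 33.0
Net secondary income = 48.7 - 184.0 = -135.3
Current account = -585.5 + 33.0 + (-135.3) = -687.8
Financial account = -(-687.8 + 47.3) = 640.5

640.5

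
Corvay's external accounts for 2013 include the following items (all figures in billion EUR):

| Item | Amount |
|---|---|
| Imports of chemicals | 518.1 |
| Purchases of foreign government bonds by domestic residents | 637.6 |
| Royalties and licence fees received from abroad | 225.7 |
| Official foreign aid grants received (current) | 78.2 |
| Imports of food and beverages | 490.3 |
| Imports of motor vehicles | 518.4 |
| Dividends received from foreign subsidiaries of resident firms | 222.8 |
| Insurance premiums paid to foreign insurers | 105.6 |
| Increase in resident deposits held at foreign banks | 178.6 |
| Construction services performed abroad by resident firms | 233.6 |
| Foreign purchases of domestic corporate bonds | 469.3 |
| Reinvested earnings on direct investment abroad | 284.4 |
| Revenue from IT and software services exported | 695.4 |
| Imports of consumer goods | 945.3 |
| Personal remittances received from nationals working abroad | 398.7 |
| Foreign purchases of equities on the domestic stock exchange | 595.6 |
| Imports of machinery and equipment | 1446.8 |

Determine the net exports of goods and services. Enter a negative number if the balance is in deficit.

Goods: -518.4 - 518.1 - 1446.8 - 945.3 - 490.3 = -3918.9
Services: 225.7 + 695.4 + 233.6 - 105.6 = 1049.1
Trade balance = -3918.9 + 1049.1 = -2869.8
(Excluded from the trade balance — financial account: purchases of foreign government bonds by domestic residents 637.6, increase in resident deposits held at foreign banks 178.6, foreign purchases of domestic corporate bonds 469.3, foreign purchases of equities on the domestic stock exchange 595.6; secondary income: official foreign aid grants received (current) 78.2, personal remittances received from nationals working abroad 398.7; primary income: dividends received from foreign subsidiaries of resident firms 222.8, reinvested earnings on direct investment abroad 284.4.)

-2869.8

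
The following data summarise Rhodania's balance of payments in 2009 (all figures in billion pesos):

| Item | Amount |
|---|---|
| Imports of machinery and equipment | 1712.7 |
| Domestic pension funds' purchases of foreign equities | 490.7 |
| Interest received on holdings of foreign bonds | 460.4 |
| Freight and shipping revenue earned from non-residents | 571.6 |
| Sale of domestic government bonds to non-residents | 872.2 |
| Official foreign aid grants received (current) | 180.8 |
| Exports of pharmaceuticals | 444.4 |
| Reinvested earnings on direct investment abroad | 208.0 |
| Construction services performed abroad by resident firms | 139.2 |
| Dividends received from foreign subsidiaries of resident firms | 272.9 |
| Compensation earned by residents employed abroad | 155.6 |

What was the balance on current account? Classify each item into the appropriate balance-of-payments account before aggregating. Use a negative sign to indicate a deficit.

720.2

Goods: 444.4 - 1712.7 = -1268.3
Services: 571.6 + 139.2 = 710.8
Primary income: 208.0 + 155.6 + 460.4 + 272.9 = 1096.9
Secondary income: 180.8
Current account = (-1268.3) + 710.8 + 1096.9 + 180.8 = 720.2
(Excluded from the current account — financial account: domestic pension funds' purchases of foreign equities 490.7, sale of domestic government bonds to non-residents 872.2.)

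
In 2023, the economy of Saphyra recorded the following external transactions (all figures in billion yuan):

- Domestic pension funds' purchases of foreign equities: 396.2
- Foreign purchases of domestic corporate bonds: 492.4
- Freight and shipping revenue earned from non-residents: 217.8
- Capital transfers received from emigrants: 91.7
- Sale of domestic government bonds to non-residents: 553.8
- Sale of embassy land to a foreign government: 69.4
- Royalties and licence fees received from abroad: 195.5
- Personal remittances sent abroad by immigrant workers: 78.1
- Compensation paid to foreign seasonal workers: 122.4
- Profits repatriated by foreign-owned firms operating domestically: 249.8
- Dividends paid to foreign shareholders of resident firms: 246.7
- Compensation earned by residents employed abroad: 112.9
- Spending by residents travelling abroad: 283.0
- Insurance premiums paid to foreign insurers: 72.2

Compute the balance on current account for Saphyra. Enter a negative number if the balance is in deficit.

-526.0

Services: 217.8 + 195.5 - 72.2 - 283.0 = 58.1
Primary income: -249.8 - 122.4 - 246.7 + 112.9 = -506.0
Secondary income: -78.1
Current account = 58.1 + (-506.0) + (-78.1) = -526.0
(Excluded from the current account — financial account: domestic pension funds' purchases of foreign equities 396.2, foreign purchases of domestic corporate bonds 492.4, sale of domestic government bonds to non-residents 553.8; capital account: capital transfers received from emigrants 91.7, sale of embassy land to a foreign government 69.4.)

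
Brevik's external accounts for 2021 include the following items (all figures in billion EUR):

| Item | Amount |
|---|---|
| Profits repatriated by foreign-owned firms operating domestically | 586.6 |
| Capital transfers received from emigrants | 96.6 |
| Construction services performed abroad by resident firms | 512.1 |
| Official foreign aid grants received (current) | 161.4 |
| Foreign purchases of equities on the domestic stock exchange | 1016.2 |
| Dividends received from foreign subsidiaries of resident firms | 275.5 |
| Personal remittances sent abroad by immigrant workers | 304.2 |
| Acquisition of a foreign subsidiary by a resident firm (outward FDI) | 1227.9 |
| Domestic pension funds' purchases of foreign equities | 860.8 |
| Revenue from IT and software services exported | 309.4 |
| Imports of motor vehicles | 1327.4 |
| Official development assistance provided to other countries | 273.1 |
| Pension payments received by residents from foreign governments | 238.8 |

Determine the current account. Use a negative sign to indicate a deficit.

Goods: -1327.4
Services: 309.4 + 512.1 = 821.5
Primary income: -586.6 + 275.5 = -311.1
Secondary income: 238.8 + 161.4 - 273.1 - 304.2 = -177.1
Current account = (-1327.4) + 821.5 + (-311.1) + (-177.1) = -994.1
(Excluded from the current account — capital account: capital transfers received from emigrants 96.6; financial account: foreign purchases of equities on the domestic stock exchange 1016.2, acquisition of a foreign subsidiary by a resident firm (outward FDI) 1227.9, domestic pension funds' purchases of foreign equities 860.8.)

-994.1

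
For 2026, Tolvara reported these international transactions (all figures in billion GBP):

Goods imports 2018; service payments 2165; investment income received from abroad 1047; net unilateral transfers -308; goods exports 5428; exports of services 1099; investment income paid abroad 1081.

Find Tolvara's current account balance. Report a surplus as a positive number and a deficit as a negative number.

2002

Goods balance = 5428 - 2018 = 3410
Services balance = 1099 - 2165 = -1066
Trade balance (goods + services) = 3410 + (-1066) = 2344
Net primary income = 1047 - 1081 = -34
Net secondary income = -308
Current account = 2344 + (-34) + (-308) = 2002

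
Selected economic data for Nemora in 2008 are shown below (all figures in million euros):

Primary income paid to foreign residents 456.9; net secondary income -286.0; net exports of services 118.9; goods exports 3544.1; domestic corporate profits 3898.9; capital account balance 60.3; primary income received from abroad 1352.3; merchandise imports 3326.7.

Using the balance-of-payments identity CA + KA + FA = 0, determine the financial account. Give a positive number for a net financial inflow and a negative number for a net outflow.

Goods balance = 3544.1 - 3326.7 = 217.4
Services balance = 118.9
Trade balance (goods + services) = 217.4 + 118.9 = 336.3
Net primary income = 1352.3 - 456.9 = 895.4
Net secondary income = -286.0
Current account = 336.3 + 895.4 + (-286.0) = 945.7
Financial account = -(945.7 + 60.3) = -1006.0

-1006.0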